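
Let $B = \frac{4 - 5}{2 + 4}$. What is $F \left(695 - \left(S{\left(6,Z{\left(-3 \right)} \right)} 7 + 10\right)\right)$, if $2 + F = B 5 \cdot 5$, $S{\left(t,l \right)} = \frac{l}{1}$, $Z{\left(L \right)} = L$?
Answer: $- \frac{13061}{3} \approx -4353.7$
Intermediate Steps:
$S{\left(t,l \right)} = l$ ($S{\left(t,l \right)} = l 1 = l$)
$B = - \frac{1}{6} \approx -0.16667$
$F = - \frac{37}{6}$ ($F = -2 + \left(- \frac{1}{6}\right) 5 \cdot 5 = -2 - \frac{25}{6} = - \frac{37}{6} \approx -6.1667$)
$F \left(695 - \left(S{\left(6,Z{\left(-3 \right)} \right)} 7 + 10\right)\right) = - \frac{37 \left(695 - \left(\left(-3\right) 7 + 10\right)\right)}{6} = - \frac{37 \left(695 - \left(-21 + 10\right)\right)}{6} = - \frac{37 \left(695 - -11\right)}{6} = - \frac{37 \left(695 + 11\right)}{6} = \left(- \frac{37}{6}\right) 706 = - \frac{13061}{3}$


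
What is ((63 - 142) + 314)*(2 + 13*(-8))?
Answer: -23970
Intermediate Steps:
((63 - 142) + 314)*(2 + 13*(-8)) = (-79 + 314)*(2 - 104) = 235*(-102) = -23970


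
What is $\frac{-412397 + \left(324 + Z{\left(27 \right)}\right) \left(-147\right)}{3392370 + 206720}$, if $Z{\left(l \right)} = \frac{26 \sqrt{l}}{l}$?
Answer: $- \frac{92005}{719818} - \frac{637 \sqrt{3}}{5398635} \approx -0.12802$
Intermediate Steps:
$Z{\left(l \right)} = \frac{26}{\sqrt{l}}$
$\frac{-412397 + \left(324 + Z{\left(27 \right)}\right) \left(-147\right)}{3392370 + 206720} = \frac{-412397 + \left(324 + \frac{26}{3 \sqrt{3}}\right) \left(-147\right)}{3392370 + 206720} = \frac{-412397 + \left(324 + 26 \frac{\sqrt{3}}{9}\right) \left(-147\right)}{3599090} = \left(-412397 + \left(324 + \frac{26 \sqrt{3}}{9}\right) \left(-147\right)\right) \frac{1}{3599090} = \left(-412397 - \left(47628 + \frac{1274 \sqrt{3}}{3}\right)\right) \frac{1}{3599090} = \left(-460025 - \frac{1274 \sqrt{3}}{3}\right) \frac{1}{3599090} = - \frac{92005}{719818} - \frac{637 \sqrt{3}}{5398635}$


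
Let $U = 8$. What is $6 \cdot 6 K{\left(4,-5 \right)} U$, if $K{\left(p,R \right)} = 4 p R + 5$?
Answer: $-21600$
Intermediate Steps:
$K{\left(p,R \right)} = 5 + 4 R p$ ($K{\left(p,R \right)} = 4 R p + 5 = 5 + 4 R p$)
$6 \cdot 6 K{\left(4,-5 \right)} U = 6 \cdot 6 \left(5 + 4 \left(-5\right) 4\right) 8 = 36 \left(5 - 80\right) 8 = 36 \left(-75\right) 8 = \left(-2700\right) 8 = -21600$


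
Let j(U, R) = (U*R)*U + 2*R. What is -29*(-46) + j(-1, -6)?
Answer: 1316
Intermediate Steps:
j(U, R) = 2*R + R*U**2 (j(U, R) = (R*U)*U + 2*R = R*U**2 + 2*R = 2*R + R*U**2)
-29*(-46) + j(-1, -6) = -29*(-46) - 6*(2 + (-1)**2) = 1334 - 6*(2 + 1) = 1334 - 6*3 = 1334 - 18 = 1316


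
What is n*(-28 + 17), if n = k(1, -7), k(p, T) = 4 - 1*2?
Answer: -22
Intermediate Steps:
k(p, T) = 2 (k(p, T) = 4 - 2 = 2)
n = 2
n*(-28 + 17) = 2*(-28 + 17) = 2*(-11) = -22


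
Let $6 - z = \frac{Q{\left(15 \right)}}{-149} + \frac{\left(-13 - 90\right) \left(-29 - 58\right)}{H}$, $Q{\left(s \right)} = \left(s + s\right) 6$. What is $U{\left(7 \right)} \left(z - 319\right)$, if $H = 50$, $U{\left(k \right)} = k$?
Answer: $- \frac{25606273}{7450} \approx -3437.1$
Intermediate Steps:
$Q{\left(s \right)} = 12 s$ ($Q{\left(s \right)} = 2 s 6 = 12 s$)
$z = - \frac{1281489}{7450}$ ($z = 6 - \left(\frac{12 \cdot 15}{-149} + \frac{\left(-13 - 90\right) \left(-29 - 58\right)}{50}\right) = 6 - \left(180 \left(- \frac{1}{149}\right) + \left(-103\right) \left(-87\right) \frac{1}{50}\right) = 6 - \left(- \frac{180}{149} + 8961 \cdot \frac{1}{50}\right) = 6 - \left(- \frac{180}{149} + \frac{8961}{50}\right) = 6 - \frac{1326189}{7450} = - \frac{1281489}{7450} \approx -172.01$)
$U{\left(7 \right)} \left(z - 319\right) = 7 \left(- \frac{1281489}{7450} - 319\right) = 7 \left(- \frac{3658039}{7450}\right) = - \frac{25606273}{7450}$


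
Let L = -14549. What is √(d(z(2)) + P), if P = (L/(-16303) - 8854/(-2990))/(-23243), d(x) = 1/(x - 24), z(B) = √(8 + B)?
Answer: √(-322200707435627500224745 + 53208144239478508280*√10)/(566501290355*√(24 - √10)) ≈ 0.21944*I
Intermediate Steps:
d(x) = 1/(-24 + x)
P = -93924136/566501290355 (P = (-14549/(-16303) - 8854/(-2990))/(-23243) = (-14549*(-1/16303) - 8854*(-1/2990))*(-1/23243) = (14549/16303 + 4427/1495)*(-1/23243) = (93924136/24372985)*(-1/23243) = -93924136/566501290355 ≈ -0.00016580)
√(d(z(2)) + P) = √(1/(-24 + √(8 + 2)) - 93924136/566501290355) = √(1/(-24 + √10) - 93924136/566501290355) = √(-93924136/566501290355 + 1/(-24 + √10))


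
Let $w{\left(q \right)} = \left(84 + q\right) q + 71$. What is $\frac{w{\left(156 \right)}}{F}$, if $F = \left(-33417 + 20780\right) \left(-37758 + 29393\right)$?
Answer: $\frac{37511}{105708505} \approx 0.00035485$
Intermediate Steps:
$w{\left(q \right)} = 71 + q \left(84 + q\right)$ ($w{\left(q \right)} = q \left(84 + q\right) + 71 = 71 + q \left(84 + q\right)$)
$F = 105708505$ ($F = \left(-12637\right) \left(-8365\right) = 105708505$)
$\frac{w{\left(156 \right)}}{F} = \frac{71 + 156^{2} + 84 \cdot 156}{105708505} = \left(71 + 24336 + 13104\right) \frac{1}{105708505} = 37511 \cdot \frac{1}{105708505} = \frac{37511}{105708505}$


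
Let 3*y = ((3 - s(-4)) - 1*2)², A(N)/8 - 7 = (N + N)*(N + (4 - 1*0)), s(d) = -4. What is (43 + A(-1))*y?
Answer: 425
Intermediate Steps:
A(N) = 56 + 16*N*(4 + N) (A(N) = 56 + 8*((N + N)*(N + (4 - 1*0))) = 56 + 8*((2*N)*(N + (4 + 0))) = 56 + 8*((2*N)*(N + 4)) = 56 + 8*((2*N)*(4 + N)) = 56 + 8*(2*N*(4 + N)) = 56 + 16*N*(4 + N))
y = 25/3 (y = ((3 - 1*(-4)) - 1*2)²/3 = ((3 + 4) - 2)²/3 = (7 - 2)²/3 = (⅓)*5² = (⅓)*25 = 25/3 ≈ 8.3333)
(43 + A(-1))*y = (43 + (56 + 16*(-1)² + 64*(-1)))*(25/3) = (43 + (56 + 16*1 - 64))*(25/3) = (43 + (56 + 16 - 64))*(25/3) = (43 + 8)*(25/3) = 51*(25/3) = 425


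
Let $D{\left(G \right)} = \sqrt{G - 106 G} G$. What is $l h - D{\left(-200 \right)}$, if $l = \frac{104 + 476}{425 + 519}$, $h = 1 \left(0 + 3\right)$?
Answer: $\frac{435}{236} + 2000 \sqrt{210} \approx 28985.0$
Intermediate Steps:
$h = 3$ ($h = 1 \cdot 3 = 3$)
$l = \frac{145}{236}$ ($l = \frac{580}{944} = 580 \cdot \frac{1}{944} = \frac{145}{236} \approx 0.61441$)
$D{\left(G \right)} = G \sqrt{105} \sqrt{- G}$ ($D{\left(G \right)} = \sqrt{- 105 G} G = \sqrt{105} \sqrt{- G} G = G \sqrt{105} \sqrt{- G}$)
$l h - D{\left(-200 \right)} = \frac{145}{236} \cdot 3 - - \sqrt{105} \left(\left(-1\right) \left(-200\right)\right)^{\frac{3}{2}} = \frac{435}{236} - - \sqrt{105} \cdot 200^{\frac{3}{2}} = \frac{435}{236} - - \sqrt{105} \cdot 2000 \sqrt{2} = \frac{435}{236} - - 2000 \sqrt{210} = \frac{435}{236} + 2000 \sqrt{210}$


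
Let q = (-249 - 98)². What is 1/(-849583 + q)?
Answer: -1/729174 ≈ -1.3714e-6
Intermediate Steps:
q = 120409 (q = (-347)² = 120409)
1/(-849583 + q) = 1/(-849583 + 120409) = 1/(-729174) = -1/729174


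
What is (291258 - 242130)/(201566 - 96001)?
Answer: 49128/105565 ≈ 0.46538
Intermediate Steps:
(291258 - 242130)/(201566 - 96001) = 49128/105565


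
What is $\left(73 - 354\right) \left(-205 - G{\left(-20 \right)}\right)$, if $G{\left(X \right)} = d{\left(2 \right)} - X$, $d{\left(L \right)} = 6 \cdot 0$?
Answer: $63225$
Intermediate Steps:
$d{\left(L \right)} = 0$
$G{\left(X \right)} = - X$ ($G{\left(X \right)} = 0 - X = - X$)
$\left(73 - 354\right) \left(-205 - G{\left(-20 \right)}\right) = \left(73 - 354\right) \left(-205 - \left(-1\right) \left(-20\right)\right) = - 281 \left(-205 - 20\right) = \left(-281\right) \left(-225\right) = 63225$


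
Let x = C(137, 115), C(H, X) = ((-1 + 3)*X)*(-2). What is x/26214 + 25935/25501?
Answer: 47723545/47748801 ≈ 0.99947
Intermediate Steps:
C(H, X) = -4*X (C(H, X) = (2*X)*(-2) = -4*X)
x = -460 (x = -4*115 = -460)
x/26214 + 25935/25501 = -460/26214 + 25935/25501 = -460*1/26214 + 25935*(1/25501) = -230/13107 + 3705/3643 = 47723545/47748801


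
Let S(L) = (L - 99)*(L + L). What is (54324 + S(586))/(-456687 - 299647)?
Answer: -312544/378167 ≈ -0.82647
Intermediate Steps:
S(L) = 2*L*(-99 + L) (S(L) = (-99 + L)*(2*L) = 2*L*(-99 + L))
(54324 + S(586))/(-456687 - 299647) = (54324 + 2*586*(-99 + 586))/(-456687 - 299647) = (54324 + 2*586*487)/(-756334) = (54324 + 570764)*(-1/756334) = 625088*(-1/756334) = -312544/378167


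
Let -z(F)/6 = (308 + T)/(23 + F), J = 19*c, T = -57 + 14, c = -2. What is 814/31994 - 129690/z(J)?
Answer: -1037303894/847841 ≈ -1223.5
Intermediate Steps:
T = -43
J = -38 (J = 19*(-2) = -38)
z(F) = -1590/(23 + F) (z(F) = -6*(308 - 43)/(23 + F) = -1590/(23 + F))
814/31994 - 129690/z(J) = 814/31994 - 129690/((-1590/(23 - 38))) = 814*(1/31994) - 129690/((-1590/(-15))) = 407/15997 - 129690/((-1590*(-1/15))) = 407/15997 - 129690/106 = 407/15997 - 129690*1/106 = 407/15997 - 64845/53 = -1037303894/847841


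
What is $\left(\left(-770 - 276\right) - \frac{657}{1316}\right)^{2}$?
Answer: $\frac{1896660559249}{1731856} \approx 1.0952 \cdot 10^{6}$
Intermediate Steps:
$\left(\left(-770 - 276\right) - \frac{657}{1316}\right)^{2} = \left(-1046 - \frac{657}{1316}\right)^{2} = \left(- \frac{1377193}{1316}\right)^{2} = \frac{1896660559249}{1731856}$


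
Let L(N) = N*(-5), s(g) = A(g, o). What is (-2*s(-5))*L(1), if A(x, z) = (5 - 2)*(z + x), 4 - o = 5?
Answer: -180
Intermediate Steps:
o = -1 (o = 4 - 1*5 = 4 - 5 = -1)
A(x, z) = 3*x + 3*z (A(x, z) = 3*(x + z) = 3*x + 3*z)
s(g) = -3 + 3*g (s(g) = 3*g + 3*(-1) = 3*g - 3 = -3 + 3*g)
L(N) = -5*N
(-2*s(-5))*L(1) = (-2*(-3 + 3*(-5)))*(-5*1) = -2*(-3 - 15)*(-5) = -2*(-18)*(-5) = 36*(-5) = -180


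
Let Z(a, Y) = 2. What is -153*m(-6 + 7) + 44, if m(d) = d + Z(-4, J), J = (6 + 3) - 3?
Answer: -415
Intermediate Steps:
J = 6 (J = 9 - 3 = 6)
m(d) = 2 + d (m(d) = d + 2 = 2 + d)
-153*m(-6 + 7) + 44 = -153*(2 + (-6 + 7)) + 44 = -153*(2 + 1) + 44 = -153*3 + 44 = -459 + 44 = -415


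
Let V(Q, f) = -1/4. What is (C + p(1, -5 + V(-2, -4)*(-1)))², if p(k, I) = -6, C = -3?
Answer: 81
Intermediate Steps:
V(Q, f) = -¼ (V(Q, f) = -1*¼ = -¼)
(C + p(1, -5 + V(-2, -4)*(-1)))² = (-3 - 6)² = (-9)² = 81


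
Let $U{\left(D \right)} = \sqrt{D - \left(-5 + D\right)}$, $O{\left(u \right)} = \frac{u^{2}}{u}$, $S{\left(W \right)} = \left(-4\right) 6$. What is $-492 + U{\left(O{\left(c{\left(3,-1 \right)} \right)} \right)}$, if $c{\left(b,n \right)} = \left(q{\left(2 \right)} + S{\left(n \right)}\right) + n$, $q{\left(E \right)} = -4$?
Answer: $-492 + \sqrt{5} \approx -489.76$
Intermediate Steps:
$S{\left(W \right)} = -24$
$c{\left(b,n \right)} = -28 + n$ ($c{\left(b,n \right)} = \left(-4 - 24\right) + n = -28 + n$)
$O{\left(u \right)} = u$
$U{\left(D \right)} = \sqrt{5}$
$-492 + U{\left(O{\left(c{\left(3,-1 \right)} \right)} \right)} = -492 + \sqrt{5}$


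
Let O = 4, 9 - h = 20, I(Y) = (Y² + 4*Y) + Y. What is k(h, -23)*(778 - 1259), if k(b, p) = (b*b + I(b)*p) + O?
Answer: 670033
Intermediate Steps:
I(Y) = Y² + 5*Y
h = -11 (h = 9 - 1*20 = 9 - 20 = -11)
k(b, p) = 4 + b² + b*p*(5 + b) (k(b, p) = (b*b + (b*(5 + b))*p) + 4 = (b² + b*p*(5 + b)) + 4 = 4 + b² + b*p*(5 + b))
k(h, -23)*(778 - 1259) = (4 + (-11)² - 11*(-23)*(5 - 11))*(778 - 1259) = (4 + 121 - 11*(-23)*(-6))*(-481) = (4 + 121 - 1518)*(-481) = -1393*(-481) = 670033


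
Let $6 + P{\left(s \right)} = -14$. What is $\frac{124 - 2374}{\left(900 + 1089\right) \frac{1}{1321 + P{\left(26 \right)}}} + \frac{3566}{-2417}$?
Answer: $- \frac{786917336}{534157} \approx -1473.2$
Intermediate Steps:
$P{\left(s \right)} = -20$ ($P{\left(s \right)} = -6 - 14 = -20$)
$\frac{124 - 2374}{\left(900 + 1089\right) \frac{1}{1321 + P{\left(26 \right)}}} + \frac{3566}{-2417} = \frac{124 - 2374}{\left(900 + 1089\right) \frac{1}{1321 - 20}} + \frac{3566}{-2417} = \frac{124 - 2374}{1989 \cdot \frac{1}{1301}} + 3566 \left(- \frac{1}{2417}\right) = - \frac{2250}{1989 \cdot \frac{1}{1301}} - \frac{3566}{2417} = - \frac{2250}{\frac{1989}{1301}} - \frac{3566}{2417} = \left(-2250\right) \frac{1301}{1989} - \frac{3566}{2417} = - \frac{325250}{221} - \frac{3566}{2417} = - \frac{786917336}{534157}$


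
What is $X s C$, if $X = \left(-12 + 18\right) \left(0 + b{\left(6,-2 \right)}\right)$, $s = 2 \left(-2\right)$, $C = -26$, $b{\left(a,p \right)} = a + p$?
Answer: $2496$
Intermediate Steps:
$s = -4$
$X = 24$ ($X = \left(-12 + 18\right) \left(0 + \left(6 - 2\right)\right) = 6 \left(0 + 4\right) = 6 \cdot 4 = 24$)
$X s C = 24 \left(-4\right) \left(-26\right) = \left(-96\right) \left(-26\right) = 2496$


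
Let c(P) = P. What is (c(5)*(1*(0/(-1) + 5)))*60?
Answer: 1500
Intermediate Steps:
(c(5)*(1*(0/(-1) + 5)))*60 = (5*(1*(0/(-1) + 5)))*60 = (5*(1*(-1*0 + 5)))*60 = (5*(1*(0 + 5)))*60 = (5*(1*5))*60 = (5*5)*60 = 25*60 = 1500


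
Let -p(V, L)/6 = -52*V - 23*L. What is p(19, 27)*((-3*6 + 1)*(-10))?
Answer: 1641180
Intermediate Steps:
p(V, L) = 138*L + 312*V (p(V, L) = -6*(-52*V - 23*L) = 138*L + 312*V)
p(19, 27)*((-3*6 + 1)*(-10)) = (138*27 + 312*19)*((-3*6 + 1)*(-10)) = (3726 + 5928)*((-18 + 1)*(-10)) = 9654*(-17*(-10)) = 9654*170 = 1641180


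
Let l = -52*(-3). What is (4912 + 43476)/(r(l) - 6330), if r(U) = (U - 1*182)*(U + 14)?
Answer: -24194/5375 ≈ -4.5012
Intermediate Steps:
l = 156
r(U) = (-182 + U)*(14 + U) (r(U) = (U - 182)*(14 + U) = (-182 + U)*(14 + U))
(4912 + 43476)/(r(l) - 6330) = (4912 + 43476)/((-2548 + 156**2 - 168*156) - 6330) = 48388/((-2548 + 24336 - 26208) - 6330) = 48388/(-4420 - 6330) = 48388/(-10750) = 48388*(-1/10750) = -24194/5375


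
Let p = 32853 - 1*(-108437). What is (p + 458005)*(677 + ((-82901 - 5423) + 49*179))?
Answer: -47269992420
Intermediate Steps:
p = 141290 (p = 32853 + 108437 = 141290)
(p + 458005)*(677 + ((-82901 - 5423) + 49*179)) = (141290 + 458005)*(677 + ((-82901 - 5423) + 49*179)) = 599295*(677 + (-88324 + 8771)) = 599295*(677 - 79553) = 599295*(-78876) = -47269992420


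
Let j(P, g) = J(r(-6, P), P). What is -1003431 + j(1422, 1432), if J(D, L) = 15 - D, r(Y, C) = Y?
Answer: -1003410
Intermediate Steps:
j(P, g) = 21 (j(P, g) = 15 - 1*(-6) = 15 + 6 = 21)
-1003431 + j(1422, 1432) = -1003431 + 21 = -1003410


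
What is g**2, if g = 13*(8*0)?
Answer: 0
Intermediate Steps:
g = 0 (g = 13*0 = 0)
g**2 = 0**2 = 0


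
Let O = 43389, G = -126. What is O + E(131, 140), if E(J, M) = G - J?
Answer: 43132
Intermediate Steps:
E(J, M) = -126 - J
O + E(131, 140) = 43389 + (-126 - 1*131) = 43389 + (-126 - 131) = 43389 - 257 = 43132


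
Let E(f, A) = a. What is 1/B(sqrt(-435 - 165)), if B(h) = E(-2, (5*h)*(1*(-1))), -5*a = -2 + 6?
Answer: -5/4 ≈ -1.2500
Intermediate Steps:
a = -4/5 (a = -(-2 + 6)/5 = -1/5*4 = -4/5 ≈ -0.80000)
E(f, A) = -4/5
B(h) = -4/5
1/B(sqrt(-435 - 165)) = 1/(-4/5) = -5/4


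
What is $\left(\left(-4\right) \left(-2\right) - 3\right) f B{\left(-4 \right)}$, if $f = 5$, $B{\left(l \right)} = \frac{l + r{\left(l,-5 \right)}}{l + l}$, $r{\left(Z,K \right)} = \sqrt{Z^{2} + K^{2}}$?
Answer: $\frac{25}{2} - \frac{25 \sqrt{41}}{8} \approx -7.5098$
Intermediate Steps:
$r{\left(Z,K \right)} = \sqrt{K^{2} + Z^{2}}$
$B{\left(l \right)} = \frac{l + \sqrt{25 + l^{2}}}{2 l}$ ($B{\left(l \right)} = \frac{l + \sqrt{\left(-5\right)^{2} + l^{2}}}{l + l} = \frac{l + \sqrt{25 + l^{2}}}{2 l}$)
$\left(\left(-4\right) \left(-2\right) - 3\right) f B{\left(-4 \right)} = \left(\left(-4\right) \left(-2\right) - 3\right) 5 \frac{-4 + \sqrt{25 + \left(-4\right)^{2}}}{2 \left(-4\right)} = \left(8 - 3\right) 5 \cdot \frac{1}{2} \left(- \frac{1}{4}\right) \left(-4 + \sqrt{25 + 16}\right) = 5 \cdot 5 \cdot \frac{1}{2} \left(- \frac{1}{4}\right) \left(-4 + \sqrt{41}\right) = 25 \left(\frac{1}{2} - \frac{\sqrt{41}}{8}\right) = \frac{25}{2} - \frac{25 \sqrt{41}}{8}$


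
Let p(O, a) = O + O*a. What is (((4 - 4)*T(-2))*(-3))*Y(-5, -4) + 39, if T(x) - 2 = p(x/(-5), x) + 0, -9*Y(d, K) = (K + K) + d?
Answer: 39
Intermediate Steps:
Y(d, K) = -2*K/9 - d/9 (Y(d, K) = -((K + K) + d)/9 = -(2*K + d)/9 = -(d + 2*K)/9 = -2*K/9 - d/9)
T(x) = 2 - x*(1 + x)/5 (T(x) = 2 + ((x/(-5))*(1 + x) + 0) = 2 + ((x*(-1/5))*(1 + x) + 0) = 2 + ((-x/5)*(1 + x) + 0) = 2 + (-x*(1 + x)/5 + 0) = 2 - x*(1 + x)/5)
(((4 - 4)*T(-2))*(-3))*Y(-5, -4) + 39 = (((4 - 4)*(2 - 1/5*(-2)*(1 - 2)))*(-3))*(-2/9*(-4) - 1/9*(-5)) + 39 = ((0*(2 - 1/5*(-2)*(-1)))*(-3))*(8/9 + 5/9) + 39 = ((0*(2 - 2/5))*(-3))*(13/9) + 39 = ((0*(8/5))*(-3))*(13/9) + 39 = (0*(-3))*(13/9) + 39 = 0*(13/9) + 39 = 0 + 39 = 39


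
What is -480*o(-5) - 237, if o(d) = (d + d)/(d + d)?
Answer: -717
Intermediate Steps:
o(d) = 1 (o(d) = (2*d)/((2*d)) = (2*d)*(1/(2*d)) = 1)
-480*o(-5) - 237 = -480*1 - 237 = -480 - 237 = -717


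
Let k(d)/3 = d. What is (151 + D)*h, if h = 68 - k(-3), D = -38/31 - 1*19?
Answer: 312158/31 ≈ 10070.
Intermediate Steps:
k(d) = 3*d
D = -627/31 (D = -38*1/31 - 19 = -38/31 - 19 = -627/31 ≈ -20.226)
h = 77 (h = 68 - 3*(-3) = 68 - 1*(-9) = 68 + 9 = 77)
(151 + D)*h = (151 - 627/31)*77 = (4054/31)*77 = 312158/31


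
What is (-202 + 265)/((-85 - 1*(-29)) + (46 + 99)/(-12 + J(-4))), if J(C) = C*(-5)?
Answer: -168/101 ≈ -1.6634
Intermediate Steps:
J(C) = -5*C
(-202 + 265)/((-85 - 1*(-29)) + (46 + 99)/(-12 + J(-4))) = (-202 + 265)/((-85 - 1*(-29)) + (46 + 99)/(-12 - 5*(-4))) = 63/((-85 + 29) + 145/(-12 + 20)) = 63/(-56 + 145/8) = 63/(-303/8) = 63*(-8/303) = -168/101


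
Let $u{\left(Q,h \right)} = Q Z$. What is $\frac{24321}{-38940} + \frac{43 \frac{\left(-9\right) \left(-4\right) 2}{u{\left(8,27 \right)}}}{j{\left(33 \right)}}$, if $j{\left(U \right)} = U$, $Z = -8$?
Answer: $- \frac{54269}{25960} \approx -2.0905$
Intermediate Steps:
$u{\left(Q,h \right)} = - 8 Q$ ($u{\left(Q,h \right)} = Q \left(-8\right) = - 8 Q$)
$\frac{24321}{-38940} + \frac{43 \frac{\left(-9\right) \left(-4\right) 2}{u{\left(8,27 \right)}}}{j{\left(33 \right)}} = \frac{24321}{-38940} + \frac{43 \frac{\left(-9\right) \left(-4\right) 2}{\left(-8\right) 8}}{33} = 24321 \left(- \frac{1}{38940}\right) + 43 \frac{36 \cdot 2}{-64} \cdot \frac{1}{33} = - \frac{737}{1180} + 43 \cdot 72 \left(- \frac{1}{64}\right) \frac{1}{33} = - \frac{737}{1180} + 43 \left(- \frac{9}{8}\right) \frac{1}{33} = - \frac{737}{1180} - \frac{129}{88} = - \frac{54269}{25960}$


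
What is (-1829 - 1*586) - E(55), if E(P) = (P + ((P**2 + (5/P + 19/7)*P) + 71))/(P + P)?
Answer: -1882687/770 ≈ -2445.0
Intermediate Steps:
E(P) = (71 + P + P**2 + P*(19/7 + 5/P))/(2*P) (E(P) = (P + ((P**2 + (5/P + 19*(1/7))*P) + 71))/((2*P)) = (P + ((P**2 + (5/P + 19/7)*P) + 71))*(1/(2*P)) = (P + ((P**2 + (19/7 + 5/P)*P) + 71))*(1/(2*P)) = (P + ((P**2 + P*(19/7 + 5/P)) + 71))*(1/(2*P)) = (P + (71 + P**2 + P*(19/7 + 5/P)))*(1/(2*P)) = (71 + P + P**2 + P*(19/7 + 5/P))*(1/(2*P)) = (71 + P + P**2 + P*(19/7 + 5/P))/(2*P))
(-1829 - 1*586) - E(55) = (-1829 - 1*586) - (13/7 + (1/2)*55 + 38/55) = (-1829 - 586) - (13/7 + 55/2 + 38*(1/55)) = -2415 - (13/7 + 55/2 + 38/55) = -2415 - 1*23137/770 = -2415 - 23137/770 = -1882687/770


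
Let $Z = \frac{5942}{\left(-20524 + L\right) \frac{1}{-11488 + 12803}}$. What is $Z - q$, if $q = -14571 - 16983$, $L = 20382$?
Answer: $- \frac{1666531}{71} \approx -23472.0$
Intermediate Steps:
$Z = - \frac{3906865}{71}$ ($Z = \frac{5942}{\left(-20524 + 20382\right) \frac{1}{-11488 + 12803}} = \frac{5942}{\left(-142\right) \frac{1}{1315}} = \frac{5942}{- \frac{142}{1315}} = 5942 \left(- \frac{1315}{142}\right) = - \frac{3906865}{71} \approx -55026.0$)
$q = -31554$ ($q = -14571 - 16983 = -31554$)
$Z - q = - \frac{3906865}{71} - -31554 = - \frac{3906865}{71} + 31554 = - \frac{1666531}{71}$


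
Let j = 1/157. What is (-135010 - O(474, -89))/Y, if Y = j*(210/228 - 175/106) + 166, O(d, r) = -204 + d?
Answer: -21387632720/26243699 ≈ -814.96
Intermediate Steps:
j = 1/157 ≈ 0.0063694
Y = 26243699/158099 (Y = (210/228 - 175/106)/157 + 166 = (210*(1/228) - 175*1/106)/157 + 166 = (35/38 - 175/106)/157 + 166 = (1/157)*(-735/1007) + 166 = -735/158099 + 166 = 26243699/158099 ≈ 166.00)
(-135010 - O(474, -89))/Y = (-135010 - (-204 + 474))/(26243699/158099) = (-135010 - 1*270)*(158099/26243699) = (-135010 - 270)*(158099/26243699) = -135280*158099/26243699 = -21387632720/26243699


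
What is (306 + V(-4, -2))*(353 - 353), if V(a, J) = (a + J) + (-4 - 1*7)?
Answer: 0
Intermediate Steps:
V(a, J) = -11 + J + a (V(a, J) = (J + a) + (-4 - 7) = (J + a) - 11 = -11 + J + a)
(306 + V(-4, -2))*(353 - 353) = (306 + (-11 - 2 - 4))*(353 - 353) = (306 - 17)*0 = 289*0 = 0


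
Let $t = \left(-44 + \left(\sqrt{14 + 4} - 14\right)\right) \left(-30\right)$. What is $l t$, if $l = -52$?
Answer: $-90480 + 4680 \sqrt{2} \approx -83862.0$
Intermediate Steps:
$t = 1740 - 90 \sqrt{2}$ ($t = \left(-44 - \left(14 - \sqrt{18}\right)\right) \left(-30\right) = \left(-44 - \left(14 - 3 \sqrt{2}\right)\right) \left(-30\right) = \left(-58 + 3 \sqrt{2}\right) \left(-30\right) = 1740 - 90 \sqrt{2} \approx 1612.7$)
$l t = - 52 \left(1740 - 90 \sqrt{2}\right) = -90480 + 4680 \sqrt{2}$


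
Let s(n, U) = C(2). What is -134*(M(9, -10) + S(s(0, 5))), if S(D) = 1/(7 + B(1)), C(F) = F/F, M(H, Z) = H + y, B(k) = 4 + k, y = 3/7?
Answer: -53533/42 ≈ -1274.6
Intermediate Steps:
y = 3/7 (y = 3*(1/7) = 3/7 ≈ 0.42857)
M(H, Z) = 3/7 + H (M(H, Z) = H + 3/7 = 3/7 + H)
C(F) = 1
s(n, U) = 1
S(D) = 1/12 (S(D) = 1/(7 + (4 + 1)) = 1/(7 + 5) = 1/12)
-134*(M(9, -10) + S(s(0, 5))) = -134*((3/7 + 9) + 1/12) = -134*(66/7 + 1/12) = -134*799/84 = -53533/42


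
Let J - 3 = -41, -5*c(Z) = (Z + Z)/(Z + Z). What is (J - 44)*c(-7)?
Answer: 82/5 ≈ 16.400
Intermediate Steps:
c(Z) = -⅕ (c(Z) = -(Z + Z)/(5*(Z + Z)) = -2*Z/(5*(2*Z)) = -2*Z*1/(2*Z)/5 = -⅕*1 = -⅕)
J = -38 (J = 3 - 41 = -38)
(J - 44)*c(-7) = (-38 - 44)*(-⅕) = -82*(-⅕) = 82/5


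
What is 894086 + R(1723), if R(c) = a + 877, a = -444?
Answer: 894519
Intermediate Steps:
R(c) = 433 (R(c) = -444 + 877 = 433)
894086 + R(1723) = 894086 + 433 = 894519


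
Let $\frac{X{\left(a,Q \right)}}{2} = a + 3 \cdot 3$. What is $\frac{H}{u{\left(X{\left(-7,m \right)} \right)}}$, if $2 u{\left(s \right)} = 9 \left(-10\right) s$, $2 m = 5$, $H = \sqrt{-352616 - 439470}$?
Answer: $- \frac{i \sqrt{792086}}{180} \approx - 4.9444 i$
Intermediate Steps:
$H = i \sqrt{792086}$ ($H = \sqrt{-792086} = i \sqrt{792086} \approx 889.99 i$)
$m = \frac{5}{2}$ ($m = \frac{1}{2} \cdot 5 = \frac{5}{2} \approx 2.5$)
$X{\left(a,Q \right)} = 18 + 2 a$ ($X{\left(a,Q \right)} = 2 \left(a + 3 \cdot 3\right) = 2 \left(a + 9\right) = 2 \left(9 + a\right) = 18 + 2 a$)
$u{\left(s \right)} = - 45 s$ ($u{\left(s \right)} = \frac{9 \left(-10\right) s}{2} = \frac{\left(-90\right) s}{2} = - 45 s$)
$\frac{H}{u{\left(X{\left(-7,m \right)} \right)}} = \frac{i \sqrt{792086}}{\left(-45\right) \left(18 + 2 \left(-7\right)\right)} = \frac{i \sqrt{792086}}{\left(-45\right) \left(18 - 14\right)} = \frac{i \sqrt{792086}}{\left(-45\right) 4} = \frac{i \sqrt{792086}}{-180} = i \sqrt{792086} \left(- \frac{1}{180}\right) = - \frac{i \sqrt{792086}}{180}$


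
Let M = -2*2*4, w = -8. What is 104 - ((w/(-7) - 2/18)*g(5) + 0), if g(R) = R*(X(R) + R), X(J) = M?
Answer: 10127/63 ≈ 160.75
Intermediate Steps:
M = -16 (M = -4*4 = -16)
X(J) = -16
g(R) = R*(-16 + R)
104 - ((w/(-7) - 2/18)*g(5) + 0) = 104 - ((-8/(-7) - 2/18)*(5*(-16 + 5)) + 0) = 104 - ((-8*(-⅐) - 2*1/18)*(5*(-11)) + 0) = 104 - ((8/7 - ⅑)*(-55) + 0) = 104 - ((65/63)*(-55) + 0) = 104 - (-3575/63 + 0) = 104 - 1*(-3575/63) = 104 + 3575/63 = 10127/63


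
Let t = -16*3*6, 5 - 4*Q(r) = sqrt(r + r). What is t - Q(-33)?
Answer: -1157/4 + I*sqrt(66)/4 ≈ -289.25 + 2.031*I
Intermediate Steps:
Q(r) = 5/4 - sqrt(2)*sqrt(r)/4 (Q(r) = 5/4 - sqrt(r + r)/4 = 5/4 - sqrt(2)*sqrt(r)/4)
t = -288 (t = -48*6 = -288)
t - Q(-33) = -288 - (5/4 - sqrt(2)*sqrt(-33)/4) = -288 - (5/4 - sqrt(2)*I*sqrt(33)/4) = -288 - (5/4 - I*sqrt(66)/4) = -288 + (-5/4 + I*sqrt(66)/4) = -1157/4 + I*sqrt(66)/4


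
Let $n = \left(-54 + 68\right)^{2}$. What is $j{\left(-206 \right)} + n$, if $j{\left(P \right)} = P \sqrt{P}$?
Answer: $196 - 206 i \sqrt{206} \approx 196.0 - 2956.7 i$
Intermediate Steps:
$n = 196$ ($n = 14^{2} = 196$)
$j{\left(P \right)} = P^{\frac{3}{2}}$
$j{\left(-206 \right)} + n = \left(-206\right)^{\frac{3}{2}} + 196 = - 206 i \sqrt{206} + 196 = 196 - 206 i \sqrt{206}$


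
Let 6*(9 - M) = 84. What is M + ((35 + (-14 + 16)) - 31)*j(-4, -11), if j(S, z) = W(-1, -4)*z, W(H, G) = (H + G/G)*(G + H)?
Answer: -5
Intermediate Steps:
M = -5 (M = 9 - ⅙*84 = 9 - 14 = -5)
W(H, G) = (1 + H)*(G + H) (W(H, G) = (H + 1)*(G + H) = (1 + H)*(G + H))
j(S, z) = 0 (j(S, z) = (-4 - 1 + (-1)² - 4*(-1))*z = (-4 - 1 + 1 + 4)*z = 0*z = 0)
M + ((35 + (-14 + 16)) - 31)*j(-4, -11) = -5 + ((35 + (-14 + 16)) - 31)*0 = -5 + ((35 + 2) - 31)*0 = -5 + (37 - 31)*0 = -5 + 6*0 = -5 + 0 = -5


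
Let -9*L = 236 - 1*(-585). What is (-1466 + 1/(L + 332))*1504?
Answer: -4777926752/2167 ≈ -2.2049e+6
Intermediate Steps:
L = -821/9 (L = -(236 - 1*(-585))/9 = -(236 + 585)/9 = -⅑*821 = -821/9 ≈ -91.222)
(-1466 + 1/(L + 332))*1504 = (-1466 + 1/(-821/9 + 332))*1504 = (-1466 + 1/(2167/9))*1504 = (-1466 + 9/2167)*1504 = -3176813/2167*1504 = -4777926752/2167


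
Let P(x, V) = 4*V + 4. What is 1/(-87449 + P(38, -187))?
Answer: -1/88193 ≈ -1.1339e-5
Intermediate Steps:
P(x, V) = 4 + 4*V
1/(-87449 + P(38, -187)) = 1/(-87449 + (4 + 4*(-187))) = 1/(-87449 + (4 - 748)) = 1/(-87449 - 744) = 1/(-88193) = -1/88193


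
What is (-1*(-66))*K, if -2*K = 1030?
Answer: -33990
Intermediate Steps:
K = -515 (K = -½*1030 = -515)
(-1*(-66))*K = -1*(-66)*(-515) = 66*(-515) = -33990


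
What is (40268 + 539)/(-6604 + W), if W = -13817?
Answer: -40807/20421 ≈ -1.9983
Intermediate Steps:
(40268 + 539)/(-6604 + W) = (40268 + 539)/(-6604 - 13817) = 40807/(-20421) = 40807*(-1/20421) = -40807/20421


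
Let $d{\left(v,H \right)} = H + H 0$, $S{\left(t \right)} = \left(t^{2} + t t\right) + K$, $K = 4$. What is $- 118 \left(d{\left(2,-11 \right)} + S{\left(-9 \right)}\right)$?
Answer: $-18290$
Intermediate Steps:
$S{\left(t \right)} = 4 + 2 t^{2}$ ($S{\left(t \right)} = \left(t^{2} + t t\right) + 4 = \left(t^{2} + t^{2}\right) + 4 = 2 t^{2} + 4 = 4 + 2 t^{2}$)
$d{\left(v,H \right)} = H$ ($d{\left(v,H \right)} = H + 0 = H$)
$- 118 \left(d{\left(2,-11 \right)} + S{\left(-9 \right)}\right) = - 118 \left(-11 + \left(4 + 2 \left(-9\right)^{2}\right)\right) = - 118 \left(-11 + \left(4 + 2 \cdot 81\right)\right) = - 118 \left(-11 + \left(4 + 162\right)\right) = - 118 \left(-11 + 166\right) = \left(-118\right) 155 = -18290$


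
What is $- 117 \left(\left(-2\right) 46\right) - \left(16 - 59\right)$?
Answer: $10807$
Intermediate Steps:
$- 117 \left(\left(-2\right) 46\right) - \left(16 - 59\right) = \left(-117\right) \left(-92\right) - \left(16 - 59\right) = 10764 - -43 = 10764 + 43 = 10807$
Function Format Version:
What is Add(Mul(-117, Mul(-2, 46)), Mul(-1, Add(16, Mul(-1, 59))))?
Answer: 10807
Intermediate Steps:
Add(Mul(-117, Mul(-2, 46)), Mul(-1, Add(16, Mul(-1, 59)))) = Add(Mul(-117, -92), Mul(-1, Add(16, -59))) = Add(10764, Mul(-1, -43)) = Add(10764, 43) = 10807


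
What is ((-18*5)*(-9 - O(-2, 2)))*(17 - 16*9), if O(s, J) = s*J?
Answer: -57150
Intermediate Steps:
O(s, J) = J*s
((-18*5)*(-9 - O(-2, 2)))*(17 - 16*9) = ((-18*5)*(-9 - 2*(-2)))*(17 - 16*9) = (-90*(-9 - 1*(-4)))*(17 - 144) = -90*(-9 + 4)*(-127) = -90*(-5)*(-127) = 450*(-127) = -57150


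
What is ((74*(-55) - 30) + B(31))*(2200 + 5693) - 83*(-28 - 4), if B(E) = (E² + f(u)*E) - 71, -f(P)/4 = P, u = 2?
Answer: -27291338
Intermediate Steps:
f(P) = -4*P
B(E) = -71 + E² - 8*E (B(E) = (E² + (-4*2)*E) - 71 = (E² - 8*E) - 71 = -71 + E² - 8*E)
((74*(-55) - 30) + B(31))*(2200 + 5693) - 83*(-28 - 4) = ((74*(-55) - 30) + (-71 + 31² - 8*31))*(2200 + 5693) - 83*(-28 - 4) = ((-4070 - 30) + (-71 + 961 - 248))*7893 - 83*(-32) = (-4100 + 642)*7893 - 1*(-2656) = -3458*7893 + 2656 = -27293994 + 2656 = -27291338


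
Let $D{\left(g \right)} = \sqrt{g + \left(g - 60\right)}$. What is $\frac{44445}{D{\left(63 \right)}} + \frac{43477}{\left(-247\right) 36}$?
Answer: $- \frac{43477}{8892} + \frac{14815 \sqrt{66}}{22} \approx 5465.9$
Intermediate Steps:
$D{\left(g \right)} = \sqrt{-60 + 2 g}$ ($D{\left(g \right)} = \sqrt{g + \left(-60 + g\right)} = \sqrt{-60 + 2 g}$)
$\frac{44445}{D{\left(63 \right)}} + \frac{43477}{\left(-247\right) 36} = \frac{44445}{\sqrt{-60 + 2 \cdot 63}} + \frac{43477}{\left(-247\right) 36} = \frac{44445}{\sqrt{-60 + 126}} + \frac{43477}{-8892} = \frac{44445}{\sqrt{66}} + 43477 \left(- \frac{1}{8892}\right) = 44445 \frac{\sqrt{66}}{66} - \frac{43477}{8892} = \frac{14815 \sqrt{66}}{22} - \frac{43477}{8892} = - \frac{43477}{8892} + \frac{14815 \sqrt{66}}{22}$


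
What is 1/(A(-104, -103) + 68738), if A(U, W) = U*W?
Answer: 1/79450 ≈ 1.2587e-5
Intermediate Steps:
1/(A(-104, -103) + 68738) = 1/(-104*(-103) + 68738) = 1/(10712 + 68738) = 1/79450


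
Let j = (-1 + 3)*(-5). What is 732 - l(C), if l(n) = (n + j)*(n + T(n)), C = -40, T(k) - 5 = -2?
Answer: -1118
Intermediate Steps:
T(k) = 3 (T(k) = 5 - 2 = 3)
j = -10 (j = 2*(-5) = -10)
l(n) = (-10 + n)*(3 + n) (l(n) = (n - 10)*(n + 3) = (-10 + n)*(3 + n))
732 - l(C) = 732 - (-30 + (-40)**2 - 7*(-40)) = 732 - (-30 + 1600 + 280) = 732 - 1*1850 = 732 - 1850 = -1118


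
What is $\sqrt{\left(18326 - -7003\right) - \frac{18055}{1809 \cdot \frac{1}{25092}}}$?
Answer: $\frac{i \sqrt{9094488411}}{201} \approx 474.45 i$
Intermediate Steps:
$\sqrt{\left(18326 - -7003\right) - \frac{18055}{1809 \cdot \frac{1}{25092}}} = \sqrt{\left(18326 + 7003\right) - \frac{18055}{1809 \cdot \frac{1}{25092}}} = \sqrt{25329 - \frac{18055}{\frac{201}{2788}}} = \sqrt{25329 - \frac{50337340}{201}} = \sqrt{- \frac{45246211}{201}} = \frac{i \sqrt{9094488411}}{201}$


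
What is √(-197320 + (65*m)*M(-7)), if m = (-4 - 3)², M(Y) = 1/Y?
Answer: 15*I*√879 ≈ 444.72*I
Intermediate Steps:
m = 49 (m = (-7)² = 49)
√(-197320 + (65*m)*M(-7)) = √(-197320 + (65*49)/(-7)) = √(-197320 + 3185*(-⅐)) = √(-197320 - 455) = √(-197775) = 15*I*√879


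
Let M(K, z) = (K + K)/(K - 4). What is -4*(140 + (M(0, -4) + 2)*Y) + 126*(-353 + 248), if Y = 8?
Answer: -13854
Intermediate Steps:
M(K, z) = 2*K/(-4 + K) (M(K, z) = (2*K)/(-4 + K) = 2*K/(-4 + K))
-4*(140 + (M(0, -4) + 2)*Y) + 126*(-353 + 248) = -4*(140 + (2*0/(-4 + 0) + 2)*8) + 126*(-353 + 248) = -4*(140 + (2*0/(-4) + 2)*8) + 126*(-105) = -4*(140 + (2*0*(-¼) + 2)*8) - 13230 = -4*(140 + (0 + 2)*8) - 13230 = -4*(140 + 2*8) - 13230 = -4*(140 + 16) - 13230 = -4*156 - 13230 = -624 - 13230 = -13854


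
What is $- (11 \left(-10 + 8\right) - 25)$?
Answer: $47$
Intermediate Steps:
$- (11 \left(-10 + 8\right) - 25) = - (11 \left(-2\right) - 25) = - (-22 - 25) = \left(-1\right) \left(-47\right) = 47$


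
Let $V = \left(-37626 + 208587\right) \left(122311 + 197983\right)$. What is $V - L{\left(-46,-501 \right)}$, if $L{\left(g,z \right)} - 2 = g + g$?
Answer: $54757782624$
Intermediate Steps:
$L{\left(g,z \right)} = 2 + 2 g$ ($L{\left(g,z \right)} = 2 + \left(g + g\right) = 2 + 2 g$)
$V = 54757782534$ ($V = 170961 \cdot 320294 = 54757782534$)
$V - L{\left(-46,-501 \right)} = 54757782534 - \left(2 + 2 \left(-46\right)\right) = 54757782534 - \left(2 - 92\right) = 54757782534 - -90 = 54757782534 + 90 = 54757782624$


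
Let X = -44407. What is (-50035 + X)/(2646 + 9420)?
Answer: -47221/6033 ≈ -7.8271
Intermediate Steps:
(-50035 + X)/(2646 + 9420) = (-50035 - 44407)/(2646 + 9420) = -94442/12066 = -94442*1/12066 = -47221/6033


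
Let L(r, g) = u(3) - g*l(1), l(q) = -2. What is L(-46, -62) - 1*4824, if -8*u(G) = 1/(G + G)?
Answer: -237505/48 ≈ -4948.0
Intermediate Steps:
u(G) = -1/(16*G) (u(G) = -1/(8*(G + G)) = -1/(2*G)/8 = -1/(16*G))
L(r, g) = -1/48 + 2*g (L(r, g) = -1/16/3 - g*(-2) = -1/16*⅓ - (-2)*g = -1/48 + 2*g)
L(-46, -62) - 1*4824 = (-1/48 + 2*(-62)) - 1*4824 = (-1/48 - 124) - 4824 = -5953/48 - 4824 = -237505/48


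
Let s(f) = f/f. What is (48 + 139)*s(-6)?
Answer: 187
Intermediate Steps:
s(f) = 1
(48 + 139)*s(-6) = (48 + 139)*1 = 187*1 = 187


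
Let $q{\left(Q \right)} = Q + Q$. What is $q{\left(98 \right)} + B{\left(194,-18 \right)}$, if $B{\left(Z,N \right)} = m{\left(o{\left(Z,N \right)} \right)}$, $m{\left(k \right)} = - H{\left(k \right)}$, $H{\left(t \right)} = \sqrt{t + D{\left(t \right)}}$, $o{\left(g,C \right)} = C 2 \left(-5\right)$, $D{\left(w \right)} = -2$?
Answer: $196 - \sqrt{178} \approx 182.66$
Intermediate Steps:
$o{\left(g,C \right)} = - 10 C$ ($o{\left(g,C \right)} = 2 C \left(-5\right) = - 10 C$)
$H{\left(t \right)} = \sqrt{-2 + t}$ ($H{\left(t \right)} = \sqrt{t - 2} = \sqrt{-2 + t}$)
$q{\left(Q \right)} = 2 Q$
$m{\left(k \right)} = - \sqrt{-2 + k}$
$B{\left(Z,N \right)} = - \sqrt{-2 - 10 N}$
$q{\left(98 \right)} + B{\left(194,-18 \right)} = 2 \cdot 98 - \sqrt{-2 - -180} = 196 - \sqrt{-2 + 180} = 196 - \sqrt{178}$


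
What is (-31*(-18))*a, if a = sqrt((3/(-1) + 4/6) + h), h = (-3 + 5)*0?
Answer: 186*I*sqrt(21) ≈ 852.36*I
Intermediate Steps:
h = 0 (h = 2*0 = 0)
a = I*sqrt(21)/3 (a = sqrt((3/(-1) + 4/6) + 0) = sqrt((3*(-1) + 4*(1/6)) + 0) = sqrt((-3 + 2/3) + 0) = sqrt(-7/3 + 0) = sqrt(-7/3) = I*sqrt(21)/3 ≈ 1.5275*I)
(-31*(-18))*a = (-31*(-18))*(I*sqrt(21)/3) = 558*(I*sqrt(21)/3) = 186*I*sqrt(21)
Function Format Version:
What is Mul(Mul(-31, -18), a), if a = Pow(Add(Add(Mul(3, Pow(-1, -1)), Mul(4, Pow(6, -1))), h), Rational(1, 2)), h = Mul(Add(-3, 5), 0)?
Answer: Mul(186, I, Pow(21, Rational(1, 2))) ≈ Mul(852.36, I)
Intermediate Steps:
h = 0 (h = Mul(2, 0) = 0)
a = Mul(Rational(1, 3), I, Pow(21, Rational(1, 2))) (a = Pow(Add(Add(Mul(3, Pow(-1, -1)), Mul(4, Pow(6, -1))), 0), Rational(1, 2)) = Pow(Add(Add(Mul(3, -1), Mul(4, Rational(1, 6))), 0), Rational(1, 2)) = Pow(Add(Add(-3, Rational(2, 3)), 0), Rational(1, 2)) = Pow(Add(Rational(-7, 3), 0), Rational(1, 2)) = Pow(Rational(-7, 3), Rational(1, 2)) = Mul(Rational(1, 3), I, Pow(21, Rational(1, 2))) ≈ Mul(1.5275, I))
Mul(Mul(-31, -18), a) = Mul(Mul(-31, -18), Mul(Rational(1, 3), I, Pow(21, Rational(1, 2)))) = Mul(558, Mul(Rational(1, 3), I, Pow(21, Rational(1, 2)))) = Mul(186, I, Pow(21, Rational(1, 2)))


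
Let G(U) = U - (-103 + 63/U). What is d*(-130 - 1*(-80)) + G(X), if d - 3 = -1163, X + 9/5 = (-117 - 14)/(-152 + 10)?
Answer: 3676010023/63190 ≈ 58174.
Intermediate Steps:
X = -623/710 (X = -9/5 + (-117 - 14)/(-152 + 10) = -9/5 - 131/(-142) = -9/5 - 131*(-1/142) = -9/5 + 131/142 = -623/710 ≈ -0.87746)
G(U) = 103 + U - 63/U (G(U) = U + (103 - 63/U) = 103 + U - 63/U)
d = -1160 (d = 3 - 1163 = -1160)
d*(-130 - 1*(-80)) + G(X) = -1160*(-130 - 1*(-80)) + (103 - 623/710 - 63/(-623/710)) = -1160*(-130 + 80) + (103 - 623/710 - 63*(-710/623)) = -1160*(-50) + (103 - 623/710 + 6390/89) = 58000 + 10990023/63190 = 3676010023/63190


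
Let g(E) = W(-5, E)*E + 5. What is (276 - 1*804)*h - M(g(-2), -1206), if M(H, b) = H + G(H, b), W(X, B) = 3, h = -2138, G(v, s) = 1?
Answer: 1128864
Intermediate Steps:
g(E) = 5 + 3*E (g(E) = 3*E + 5 = 5 + 3*E)
M(H, b) = 1 + H (M(H, b) = H + 1 = 1 + H)
(276 - 1*804)*h - M(g(-2), -1206) = (276 - 1*804)*(-2138) - (1 + (5 + 3*(-2))) = (276 - 804)*(-2138) - (1 + (5 - 6)) = -528*(-2138) - (1 - 1) = 1128864 - 1*0 = 1128864 + 0 = 1128864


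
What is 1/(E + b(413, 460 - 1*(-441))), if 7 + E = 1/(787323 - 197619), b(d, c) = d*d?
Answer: 589704/100581093649 ≈ 5.8630e-6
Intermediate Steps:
b(d, c) = d²
E = -4127927/589704 (E = -7 + 1/(787323 - 197619) = -7 + 1/589704 = -4127927/589704 ≈ -7.0000)
1/(E + b(413, 460 - 1*(-441))) = 1/(-4127927/589704 + 413²) = 1/(-4127927/589704 + 170569) = 1/(100581093649/589704) = 589704/100581093649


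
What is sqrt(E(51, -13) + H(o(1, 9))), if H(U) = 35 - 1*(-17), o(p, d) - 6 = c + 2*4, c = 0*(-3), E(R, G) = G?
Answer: sqrt(39) ≈ 6.2450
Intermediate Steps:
c = 0
o(p, d) = 14 (o(p, d) = 6 + (0 + 2*4) = 6 + (0 + 8) = 6 + 8 = 14)
H(U) = 52 (H(U) = 35 + 17 = 52)
sqrt(E(51, -13) + H(o(1, 9))) = sqrt(-13 + 52) = sqrt(39)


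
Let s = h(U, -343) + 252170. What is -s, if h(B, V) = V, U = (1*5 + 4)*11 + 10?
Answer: -251827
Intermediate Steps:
U = 109 (U = (5 + 4)*11 + 10 = 9*11 + 10 = 99 + 10 = 109)
s = 251827 (s = -343 + 252170 = 251827)
-s = -1*251827 = -251827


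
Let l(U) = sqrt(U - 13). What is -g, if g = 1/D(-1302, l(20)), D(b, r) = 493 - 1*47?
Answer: -1/446 ≈ -0.0022422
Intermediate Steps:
l(U) = sqrt(-13 + U)
D(b, r) = 446 (D(b, r) = 493 - 47 = 446)
g = 1/446 ≈ 0.0022422
-g = -1*1/446 = -1/446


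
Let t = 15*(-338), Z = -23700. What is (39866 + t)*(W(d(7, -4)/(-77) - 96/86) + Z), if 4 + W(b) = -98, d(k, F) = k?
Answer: -828214392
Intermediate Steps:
W(b) = -102 (W(b) = -4 - 98 = -102)
t = -5070
(39866 + t)*(W(d(7, -4)/(-77) - 96/86) + Z) = (39866 - 5070)*(-102 - 23700) = 34796*(-23802) = -828214392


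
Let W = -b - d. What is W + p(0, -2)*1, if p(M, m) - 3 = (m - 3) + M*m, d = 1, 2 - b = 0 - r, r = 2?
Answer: -7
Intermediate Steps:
b = 4 (b = 2 - (0 - 1*2) = 2 - (0 - 2) = 2 - 1*(-2) = 2 + 2 = 4)
p(M, m) = m + M*m (p(M, m) = 3 + ((m - 3) + M*m) = 3 + ((-3 + m) + M*m) = 3 + (-3 + m + M*m) = m + M*m)
W = -5 (W = -1*4 - 1*1 = -4 - 1 = -5)
W + p(0, -2)*1 = -5 - 2*(1 + 0)*1 = -5 - 2*1*1 = -5 - 2*1 = -5 - 2 = -7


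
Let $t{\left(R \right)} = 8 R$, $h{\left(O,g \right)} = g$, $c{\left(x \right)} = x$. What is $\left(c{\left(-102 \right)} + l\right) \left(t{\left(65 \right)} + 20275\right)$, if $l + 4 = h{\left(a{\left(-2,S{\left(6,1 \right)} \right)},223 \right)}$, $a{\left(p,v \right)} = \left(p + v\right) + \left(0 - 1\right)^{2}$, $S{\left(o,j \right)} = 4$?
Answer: $2433015$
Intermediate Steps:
$a{\left(p,v \right)} = 1 + p + v$ ($a{\left(p,v \right)} = \left(p + v\right) + \left(-1\right)^{2} = \left(p + v\right) + 1 = 1 + p + v$)
$l = 219$ ($l = -4 + 223 = 219$)
$\left(c{\left(-102 \right)} + l\right) \left(t{\left(65 \right)} + 20275\right) = \left(-102 + 219\right) \left(8 \cdot 65 + 20275\right) = 117 \left(520 + 20275\right) = 117 \cdot 20795 = 2433015$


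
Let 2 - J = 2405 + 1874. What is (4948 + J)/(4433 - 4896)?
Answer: -671/463 ≈ -1.4492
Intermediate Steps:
J = -4277 (J = 2 - (2405 + 1874) = 2 - 1*4279 = 2 - 4279 = -4277)
(4948 + J)/(4433 - 4896) = (4948 - 4277)/(4433 - 4896) = 671/(-463) = 671*(-1/463) = -671/463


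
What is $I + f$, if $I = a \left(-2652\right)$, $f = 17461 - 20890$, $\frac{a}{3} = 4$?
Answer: $-35253$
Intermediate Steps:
$a = 12$ ($a = 3 \cdot 4 = 12$)
$f = -3429$
$I = -31824$ ($I = 12 \left(-2652\right) = -31824$)
$I + f = -31824 - 3429 = -35253$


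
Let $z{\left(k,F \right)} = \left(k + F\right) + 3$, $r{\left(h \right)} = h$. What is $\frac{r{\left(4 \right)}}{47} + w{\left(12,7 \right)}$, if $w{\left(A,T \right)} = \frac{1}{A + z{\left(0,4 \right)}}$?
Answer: $\frac{123}{893} \approx 0.13774$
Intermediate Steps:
$z{\left(k,F \right)} = 3 + F + k$ ($z{\left(k,F \right)} = \left(F + k\right) + 3 = 3 + F + k$)
$w{\left(A,T \right)} = \frac{1}{7 + A}$ ($w{\left(A,T \right)} = \frac{1}{A + \left(3 + 4 + 0\right)} = \frac{1}{A + 7} = \frac{1}{7 + A}$)
$\frac{r{\left(4 \right)}}{47} + w{\left(12,7 \right)} = \frac{1}{47} \cdot 4 + \frac{1}{7 + 12} = \frac{1}{47} \cdot 4 + \frac{1}{19} = \frac{4}{47} + \frac{1}{19} = \frac{123}{893}$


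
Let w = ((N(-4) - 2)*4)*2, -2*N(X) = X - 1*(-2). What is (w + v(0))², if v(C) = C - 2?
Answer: 100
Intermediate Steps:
N(X) = -1 - X/2 (N(X) = -(X - 1*(-2))/2 = -(X + 2)/2 = -(2 + X)/2 = -1 - X/2)
v(C) = -2 + C
w = -8 (w = (((-1 - ½*(-4)) - 2)*4)*2 = (((-1 + 2) - 2)*4)*2 = ((1 - 2)*4)*2 = -1*4*2 = -4*2 = -8)
(w + v(0))² = (-8 + (-2 + 0))² = (-8 - 2)² = (-10)² = 100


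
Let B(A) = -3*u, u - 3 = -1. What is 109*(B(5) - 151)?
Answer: -17113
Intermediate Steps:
u = 2 (u = 3 - 1 = 2)
B(A) = -6 (B(A) = -3*2 = -6)
109*(B(5) - 151) = 109*(-6 - 151) = 109*(-157) = -17113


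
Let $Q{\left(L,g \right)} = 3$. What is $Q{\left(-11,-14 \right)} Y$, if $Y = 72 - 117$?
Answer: $-135$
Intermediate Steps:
$Y = -45$ ($Y = 72 - 117 = -45$)
$Q{\left(-11,-14 \right)} Y = 3 \left(-45\right) = -135$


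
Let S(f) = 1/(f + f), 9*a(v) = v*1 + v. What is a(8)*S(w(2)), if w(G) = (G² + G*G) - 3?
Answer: 8/45 ≈ 0.17778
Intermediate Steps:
w(G) = -3 + 2*G² (w(G) = (G² + G²) - 3 = 2*G² - 3 = -3 + 2*G²)
a(v) = 2*v/9 (a(v) = (v*1 + v)/9 = (v + v)/9 = (2*v)/9 = 2*v/9)
S(f) = 1/(2*f)
a(8)*S(w(2)) = ((2/9)*8)*(1/(2*(-3 + 2*2²))) = 16*(1/(2*(-3 + 2*4)))/9 = 16*(1/(2*(-3 + 8)))/9 = 16*((½)/5)/9 = 16*((½)*(⅕))/9 = (16/9)*(⅒) = 8/45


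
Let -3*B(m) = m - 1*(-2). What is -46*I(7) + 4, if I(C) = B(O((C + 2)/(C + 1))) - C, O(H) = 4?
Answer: 418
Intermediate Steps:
B(m) = -⅔ - m/3 (B(m) = -(m - 1*(-2))/3 = -(m + 2)/3 = -(2 + m)/3 = -⅔ - m/3)
I(C) = -2 - C (I(C) = (-⅔ - ⅓*4) - C = (-⅔ - 4/3) - C = -2 - C)
-46*I(7) + 4 = -46*(-2 - 1*7) + 4 = -46*(-2 - 7) + 4 = -46*(-9) + 4 = 414 + 4 = 418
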